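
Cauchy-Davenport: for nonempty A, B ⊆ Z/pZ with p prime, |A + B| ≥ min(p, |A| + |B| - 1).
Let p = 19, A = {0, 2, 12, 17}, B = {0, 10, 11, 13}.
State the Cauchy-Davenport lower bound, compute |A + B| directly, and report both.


Cauchy-Davenport: |A + B| ≥ min(p, |A| + |B| - 1) for A, B nonempty in Z/pZ.
|A| = 4, |B| = 4, p = 19.
CD lower bound = min(19, 4 + 4 - 1) = min(19, 7) = 7.
Compute A + B mod 19 directly:
a = 0: 0+0=0, 0+10=10, 0+11=11, 0+13=13
a = 2: 2+0=2, 2+10=12, 2+11=13, 2+13=15
a = 12: 12+0=12, 12+10=3, 12+11=4, 12+13=6
a = 17: 17+0=17, 17+10=8, 17+11=9, 17+13=11
A + B = {0, 2, 3, 4, 6, 8, 9, 10, 11, 12, 13, 15, 17}, so |A + B| = 13.
Verify: 13 ≥ 7? Yes ✓.

CD lower bound = 7, actual |A + B| = 13.


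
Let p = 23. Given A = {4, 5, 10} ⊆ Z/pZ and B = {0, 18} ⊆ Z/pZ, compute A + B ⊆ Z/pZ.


Work in Z/23Z: reduce every sum a + b modulo 23.
Enumerate all 6 pairs:
a = 4: 4+0=4, 4+18=22
a = 5: 5+0=5, 5+18=0
a = 10: 10+0=10, 10+18=5
Distinct residues collected: {0, 4, 5, 10, 22}
|A + B| = 5 (out of 23 total residues).

A + B = {0, 4, 5, 10, 22}


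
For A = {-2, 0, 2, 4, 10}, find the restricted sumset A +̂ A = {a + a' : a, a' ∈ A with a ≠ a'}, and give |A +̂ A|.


Restricted sumset: A +̂ A = {a + a' : a ∈ A, a' ∈ A, a ≠ a'}.
Equivalently, take A + A and drop any sum 2a that is achievable ONLY as a + a for a ∈ A (i.e. sums representable only with equal summands).
Enumerate pairs (a, a') with a < a' (symmetric, so each unordered pair gives one sum; this covers all a ≠ a'):
  -2 + 0 = -2
  -2 + 2 = 0
  -2 + 4 = 2
  -2 + 10 = 8
  0 + 2 = 2
  0 + 4 = 4
  0 + 10 = 10
  2 + 4 = 6
  2 + 10 = 12
  4 + 10 = 14
Collected distinct sums: {-2, 0, 2, 4, 6, 8, 10, 12, 14}
|A +̂ A| = 9
(Reference bound: |A +̂ A| ≥ 2|A| - 3 for |A| ≥ 2, with |A| = 5 giving ≥ 7.)

|A +̂ A| = 9


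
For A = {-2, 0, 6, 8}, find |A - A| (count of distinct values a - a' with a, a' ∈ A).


A - A = {a - a' : a, a' ∈ A}; |A| = 4.
Bounds: 2|A|-1 ≤ |A - A| ≤ |A|² - |A| + 1, i.e. 7 ≤ |A - A| ≤ 13.
Note: 0 ∈ A - A always (from a - a). The set is symmetric: if d ∈ A - A then -d ∈ A - A.
Enumerate nonzero differences d = a - a' with a > a' (then include -d):
Positive differences: {2, 6, 8, 10}
Full difference set: {0} ∪ (positive diffs) ∪ (negative diffs).
|A - A| = 1 + 2·4 = 9 (matches direct enumeration: 9).

|A - A| = 9


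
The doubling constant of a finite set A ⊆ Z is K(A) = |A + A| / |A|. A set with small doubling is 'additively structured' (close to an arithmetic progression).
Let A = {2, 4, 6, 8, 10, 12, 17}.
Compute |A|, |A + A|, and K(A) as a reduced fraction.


|A| = 7.
Compute A + A by enumerating all 49 pairs.
A + A = {4, 6, 8, 10, 12, 14, 16, 18, 19, 20, 21, 22, 23, 24, 25, 27, 29, 34}, so |A + A| = 18.
K = |A + A| / |A| = 18/7 (already in lowest terms) ≈ 2.5714.
Reference: AP of size 7 gives K = 13/7 ≈ 1.8571; a fully generic set of size 7 gives K ≈ 4.0000.

|A| = 7, |A + A| = 18, K = 18/7.


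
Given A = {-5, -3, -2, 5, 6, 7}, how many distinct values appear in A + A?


A + A = {a + a' : a, a' ∈ A}; |A| = 6.
General bounds: 2|A| - 1 ≤ |A + A| ≤ |A|(|A|+1)/2, i.e. 11 ≤ |A + A| ≤ 21.
Lower bound 2|A|-1 is attained iff A is an arithmetic progression.
Enumerate sums a + a' for a ≤ a' (symmetric, so this suffices):
a = -5: -5+-5=-10, -5+-3=-8, -5+-2=-7, -5+5=0, -5+6=1, -5+7=2
a = -3: -3+-3=-6, -3+-2=-5, -3+5=2, -3+6=3, -3+7=4
a = -2: -2+-2=-4, -2+5=3, -2+6=4, -2+7=5
a = 5: 5+5=10, 5+6=11, 5+7=12
a = 6: 6+6=12, 6+7=13
a = 7: 7+7=14
Distinct sums: {-10, -8, -7, -6, -5, -4, 0, 1, 2, 3, 4, 5, 10, 11, 12, 13, 14}
|A + A| = 17

|A + A| = 17


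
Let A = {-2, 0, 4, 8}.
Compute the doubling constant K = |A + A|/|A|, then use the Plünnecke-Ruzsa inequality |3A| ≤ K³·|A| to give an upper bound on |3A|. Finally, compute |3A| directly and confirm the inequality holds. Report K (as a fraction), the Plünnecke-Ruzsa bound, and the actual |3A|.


|A| = 4.
Step 1: Compute A + A by enumerating all 16 pairs.
A + A = {-4, -2, 0, 2, 4, 6, 8, 12, 16}, so |A + A| = 9.
Step 2: Doubling constant K = |A + A|/|A| = 9/4 = 9/4 ≈ 2.2500.
Step 3: Plünnecke-Ruzsa gives |3A| ≤ K³·|A| = (2.2500)³ · 4 ≈ 45.5625.
Step 4: Compute 3A = A + A + A directly by enumerating all triples (a,b,c) ∈ A³; |3A| = 14.
Step 5: Check 14 ≤ 45.5625? Yes ✓.

K = 9/4, Plünnecke-Ruzsa bound K³|A| ≈ 45.5625, |3A| = 14, inequality holds.


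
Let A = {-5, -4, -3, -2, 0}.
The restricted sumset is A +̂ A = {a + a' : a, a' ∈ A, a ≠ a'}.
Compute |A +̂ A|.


Restricted sumset: A +̂ A = {a + a' : a ∈ A, a' ∈ A, a ≠ a'}.
Equivalently, take A + A and drop any sum 2a that is achievable ONLY as a + a for a ∈ A (i.e. sums representable only with equal summands).
Enumerate pairs (a, a') with a < a' (symmetric, so each unordered pair gives one sum; this covers all a ≠ a'):
  -5 + -4 = -9
  -5 + -3 = -8
  -5 + -2 = -7
  -5 + 0 = -5
  -4 + -3 = -7
  -4 + -2 = -6
  -4 + 0 = -4
  -3 + -2 = -5
  -3 + 0 = -3
  -2 + 0 = -2
Collected distinct sums: {-9, -8, -7, -6, -5, -4, -3, -2}
|A +̂ A| = 8
(Reference bound: |A +̂ A| ≥ 2|A| - 3 for |A| ≥ 2, with |A| = 5 giving ≥ 7.)

|A +̂ A| = 8


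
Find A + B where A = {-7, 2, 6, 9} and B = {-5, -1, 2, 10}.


A + B = {a + b : a ∈ A, b ∈ B}.
Enumerate all |A|·|B| = 4·4 = 16 pairs (a, b) and collect distinct sums.
a = -7: -7+-5=-12, -7+-1=-8, -7+2=-5, -7+10=3
a = 2: 2+-5=-3, 2+-1=1, 2+2=4, 2+10=12
a = 6: 6+-5=1, 6+-1=5, 6+2=8, 6+10=16
a = 9: 9+-5=4, 9+-1=8, 9+2=11, 9+10=19
Collecting distinct sums: A + B = {-12, -8, -5, -3, 1, 3, 4, 5, 8, 11, 12, 16, 19}
|A + B| = 13

A + B = {-12, -8, -5, -3, 1, 3, 4, 5, 8, 11, 12, 16, 19}


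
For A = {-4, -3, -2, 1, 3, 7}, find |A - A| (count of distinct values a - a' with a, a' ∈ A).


A - A = {a - a' : a, a' ∈ A}; |A| = 6.
Bounds: 2|A|-1 ≤ |A - A| ≤ |A|² - |A| + 1, i.e. 11 ≤ |A - A| ≤ 31.
Note: 0 ∈ A - A always (from a - a). The set is symmetric: if d ∈ A - A then -d ∈ A - A.
Enumerate nonzero differences d = a - a' with a > a' (then include -d):
Positive differences: {1, 2, 3, 4, 5, 6, 7, 9, 10, 11}
Full difference set: {0} ∪ (positive diffs) ∪ (negative diffs).
|A - A| = 1 + 2·10 = 21 (matches direct enumeration: 21).

|A - A| = 21


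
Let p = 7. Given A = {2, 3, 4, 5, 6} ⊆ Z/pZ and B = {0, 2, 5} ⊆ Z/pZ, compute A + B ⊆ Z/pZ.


Work in Z/7Z: reduce every sum a + b modulo 7.
Enumerate all 15 pairs:
a = 2: 2+0=2, 2+2=4, 2+5=0
a = 3: 3+0=3, 3+2=5, 3+5=1
a = 4: 4+0=4, 4+2=6, 4+5=2
a = 5: 5+0=5, 5+2=0, 5+5=3
a = 6: 6+0=6, 6+2=1, 6+5=4
Distinct residues collected: {0, 1, 2, 3, 4, 5, 6}
|A + B| = 7 (out of 7 total residues).

A + B = {0, 1, 2, 3, 4, 5, 6}


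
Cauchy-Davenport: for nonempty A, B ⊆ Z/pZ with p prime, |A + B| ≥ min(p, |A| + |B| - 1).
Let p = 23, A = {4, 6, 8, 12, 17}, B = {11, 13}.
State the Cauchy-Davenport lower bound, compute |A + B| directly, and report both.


Cauchy-Davenport: |A + B| ≥ min(p, |A| + |B| - 1) for A, B nonempty in Z/pZ.
|A| = 5, |B| = 2, p = 23.
CD lower bound = min(23, 5 + 2 - 1) = min(23, 6) = 6.
Compute A + B mod 23 directly:
a = 4: 4+11=15, 4+13=17
a = 6: 6+11=17, 6+13=19
a = 8: 8+11=19, 8+13=21
a = 12: 12+11=0, 12+13=2
a = 17: 17+11=5, 17+13=7
A + B = {0, 2, 5, 7, 15, 17, 19, 21}, so |A + B| = 8.
Verify: 8 ≥ 6? Yes ✓.

CD lower bound = 6, actual |A + B| = 8.


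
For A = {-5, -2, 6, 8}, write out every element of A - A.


A - A = {a - a' : a, a' ∈ A}.
Compute a - a' for each ordered pair (a, a'):
a = -5: -5--5=0, -5--2=-3, -5-6=-11, -5-8=-13
a = -2: -2--5=3, -2--2=0, -2-6=-8, -2-8=-10
a = 6: 6--5=11, 6--2=8, 6-6=0, 6-8=-2
a = 8: 8--5=13, 8--2=10, 8-6=2, 8-8=0
Collecting distinct values (and noting 0 appears from a-a):
A - A = {-13, -11, -10, -8, -3, -2, 0, 2, 3, 8, 10, 11, 13}
|A - A| = 13

A - A = {-13, -11, -10, -8, -3, -2, 0, 2, 3, 8, 10, 11, 13}


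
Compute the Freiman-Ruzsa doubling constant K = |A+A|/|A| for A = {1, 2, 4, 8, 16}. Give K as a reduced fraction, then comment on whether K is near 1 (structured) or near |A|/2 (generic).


|A| = 5.
Compute A + A by enumerating all 25 pairs.
A + A = {2, 3, 4, 5, 6, 8, 9, 10, 12, 16, 17, 18, 20, 24, 32}, so |A + A| = 15.
K = |A + A| / |A| = 15/5 = 3/1 ≈ 3.0000.
Reference: AP of size 5 gives K = 9/5 ≈ 1.8000; a fully generic set of size 5 gives K ≈ 3.0000.

|A| = 5, |A + A| = 15, K = 15/5 = 3/1.


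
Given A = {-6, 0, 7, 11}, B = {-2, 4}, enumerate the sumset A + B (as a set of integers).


A + B = {a + b : a ∈ A, b ∈ B}.
Enumerate all |A|·|B| = 4·2 = 8 pairs (a, b) and collect distinct sums.
a = -6: -6+-2=-8, -6+4=-2
a = 0: 0+-2=-2, 0+4=4
a = 7: 7+-2=5, 7+4=11
a = 11: 11+-2=9, 11+4=15
Collecting distinct sums: A + B = {-8, -2, 4, 5, 9, 11, 15}
|A + B| = 7

A + B = {-8, -2, 4, 5, 9, 11, 15}


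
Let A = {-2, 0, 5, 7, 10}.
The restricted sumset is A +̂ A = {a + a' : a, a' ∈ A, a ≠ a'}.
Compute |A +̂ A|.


Restricted sumset: A +̂ A = {a + a' : a ∈ A, a' ∈ A, a ≠ a'}.
Equivalently, take A + A and drop any sum 2a that is achievable ONLY as a + a for a ∈ A (i.e. sums representable only with equal summands).
Enumerate pairs (a, a') with a < a' (symmetric, so each unordered pair gives one sum; this covers all a ≠ a'):
  -2 + 0 = -2
  -2 + 5 = 3
  -2 + 7 = 5
  -2 + 10 = 8
  0 + 5 = 5
  0 + 7 = 7
  0 + 10 = 10
  5 + 7 = 12
  5 + 10 = 15
  7 + 10 = 17
Collected distinct sums: {-2, 3, 5, 7, 8, 10, 12, 15, 17}
|A +̂ A| = 9
(Reference bound: |A +̂ A| ≥ 2|A| - 3 for |A| ≥ 2, with |A| = 5 giving ≥ 7.)

|A +̂ A| = 9


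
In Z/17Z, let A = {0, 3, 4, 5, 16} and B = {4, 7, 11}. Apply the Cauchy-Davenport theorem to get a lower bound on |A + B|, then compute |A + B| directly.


Cauchy-Davenport: |A + B| ≥ min(p, |A| + |B| - 1) for A, B nonempty in Z/pZ.
|A| = 5, |B| = 3, p = 17.
CD lower bound = min(17, 5 + 3 - 1) = min(17, 7) = 7.
Compute A + B mod 17 directly:
a = 0: 0+4=4, 0+7=7, 0+11=11
a = 3: 3+4=7, 3+7=10, 3+11=14
a = 4: 4+4=8, 4+7=11, 4+11=15
a = 5: 5+4=9, 5+7=12, 5+11=16
a = 16: 16+4=3, 16+7=6, 16+11=10
A + B = {3, 4, 6, 7, 8, 9, 10, 11, 12, 14, 15, 16}, so |A + B| = 12.
Verify: 12 ≥ 7? Yes ✓.

CD lower bound = 7, actual |A + B| = 12.


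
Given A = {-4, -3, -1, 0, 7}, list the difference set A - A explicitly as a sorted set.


A - A = {a - a' : a, a' ∈ A}.
Compute a - a' for each ordered pair (a, a'):
a = -4: -4--4=0, -4--3=-1, -4--1=-3, -4-0=-4, -4-7=-11
a = -3: -3--4=1, -3--3=0, -3--1=-2, -3-0=-3, -3-7=-10
a = -1: -1--4=3, -1--3=2, -1--1=0, -1-0=-1, -1-7=-8
a = 0: 0--4=4, 0--3=3, 0--1=1, 0-0=0, 0-7=-7
a = 7: 7--4=11, 7--3=10, 7--1=8, 7-0=7, 7-7=0
Collecting distinct values (and noting 0 appears from a-a):
A - A = {-11, -10, -8, -7, -4, -3, -2, -1, 0, 1, 2, 3, 4, 7, 8, 10, 11}
|A - A| = 17

A - A = {-11, -10, -8, -7, -4, -3, -2, -1, 0, 1, 2, 3, 4, 7, 8, 10, 11}


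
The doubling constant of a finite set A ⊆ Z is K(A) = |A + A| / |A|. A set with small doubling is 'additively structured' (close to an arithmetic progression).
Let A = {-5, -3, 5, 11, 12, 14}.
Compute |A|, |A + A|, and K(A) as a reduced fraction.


|A| = 6.
Compute A + A by enumerating all 36 pairs.
A + A = {-10, -8, -6, 0, 2, 6, 7, 8, 9, 10, 11, 16, 17, 19, 22, 23, 24, 25, 26, 28}, so |A + A| = 20.
K = |A + A| / |A| = 20/6 = 10/3 ≈ 3.3333.
Reference: AP of size 6 gives K = 11/6 ≈ 1.8333; a fully generic set of size 6 gives K ≈ 3.5000.

|A| = 6, |A + A| = 20, K = 20/6 = 10/3.


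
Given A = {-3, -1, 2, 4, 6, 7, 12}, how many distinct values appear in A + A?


A + A = {a + a' : a, a' ∈ A}; |A| = 7.
General bounds: 2|A| - 1 ≤ |A + A| ≤ |A|(|A|+1)/2, i.e. 13 ≤ |A + A| ≤ 28.
Lower bound 2|A|-1 is attained iff A is an arithmetic progression.
Enumerate sums a + a' for a ≤ a' (symmetric, so this suffices):
a = -3: -3+-3=-6, -3+-1=-4, -3+2=-1, -3+4=1, -3+6=3, -3+7=4, -3+12=9
a = -1: -1+-1=-2, -1+2=1, -1+4=3, -1+6=5, -1+7=6, -1+12=11
a = 2: 2+2=4, 2+4=6, 2+6=8, 2+7=9, 2+12=14
a = 4: 4+4=8, 4+6=10, 4+7=11, 4+12=16
a = 6: 6+6=12, 6+7=13, 6+12=18
a = 7: 7+7=14, 7+12=19
a = 12: 12+12=24
Distinct sums: {-6, -4, -2, -1, 1, 3, 4, 5, 6, 8, 9, 10, 11, 12, 13, 14, 16, 18, 19, 24}
|A + A| = 20

|A + A| = 20


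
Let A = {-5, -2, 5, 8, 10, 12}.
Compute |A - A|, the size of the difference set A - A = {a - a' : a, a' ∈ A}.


A - A = {a - a' : a, a' ∈ A}; |A| = 6.
Bounds: 2|A|-1 ≤ |A - A| ≤ |A|² - |A| + 1, i.e. 11 ≤ |A - A| ≤ 31.
Note: 0 ∈ A - A always (from a - a). The set is symmetric: if d ∈ A - A then -d ∈ A - A.
Enumerate nonzero differences d = a - a' with a > a' (then include -d):
Positive differences: {2, 3, 4, 5, 7, 10, 12, 13, 14, 15, 17}
Full difference set: {0} ∪ (positive diffs) ∪ (negative diffs).
|A - A| = 1 + 2·11 = 23 (matches direct enumeration: 23).

|A - A| = 23


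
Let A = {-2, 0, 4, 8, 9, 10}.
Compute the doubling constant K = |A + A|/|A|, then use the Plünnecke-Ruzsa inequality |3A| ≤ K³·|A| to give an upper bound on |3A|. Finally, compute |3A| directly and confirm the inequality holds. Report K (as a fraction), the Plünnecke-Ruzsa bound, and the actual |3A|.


|A| = 6.
Step 1: Compute A + A by enumerating all 36 pairs.
A + A = {-4, -2, 0, 2, 4, 6, 7, 8, 9, 10, 12, 13, 14, 16, 17, 18, 19, 20}, so |A + A| = 18.
Step 2: Doubling constant K = |A + A|/|A| = 18/6 = 18/6 ≈ 3.0000.
Step 3: Plünnecke-Ruzsa gives |3A| ≤ K³·|A| = (3.0000)³ · 6 ≈ 162.0000.
Step 4: Compute 3A = A + A + A directly by enumerating all triples (a,b,c) ∈ A³; |3A| = 32.
Step 5: Check 32 ≤ 162.0000? Yes ✓.

K = 18/6, Plünnecke-Ruzsa bound K³|A| ≈ 162.0000, |3A| = 32, inequality holds.


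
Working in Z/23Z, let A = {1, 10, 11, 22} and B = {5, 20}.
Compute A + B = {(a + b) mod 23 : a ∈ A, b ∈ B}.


Work in Z/23Z: reduce every sum a + b modulo 23.
Enumerate all 8 pairs:
a = 1: 1+5=6, 1+20=21
a = 10: 10+5=15, 10+20=7
a = 11: 11+5=16, 11+20=8
a = 22: 22+5=4, 22+20=19
Distinct residues collected: {4, 6, 7, 8, 15, 16, 19, 21}
|A + B| = 8 (out of 23 total residues).

A + B = {4, 6, 7, 8, 15, 16, 19, 21}


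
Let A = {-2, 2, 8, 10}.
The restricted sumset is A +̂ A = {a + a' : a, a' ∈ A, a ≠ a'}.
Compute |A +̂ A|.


Restricted sumset: A +̂ A = {a + a' : a ∈ A, a' ∈ A, a ≠ a'}.
Equivalently, take A + A and drop any sum 2a that is achievable ONLY as a + a for a ∈ A (i.e. sums representable only with equal summands).
Enumerate pairs (a, a') with a < a' (symmetric, so each unordered pair gives one sum; this covers all a ≠ a'):
  -2 + 2 = 0
  -2 + 8 = 6
  -2 + 10 = 8
  2 + 8 = 10
  2 + 10 = 12
  8 + 10 = 18
Collected distinct sums: {0, 6, 8, 10, 12, 18}
|A +̂ A| = 6
(Reference bound: |A +̂ A| ≥ 2|A| - 3 for |A| ≥ 2, with |A| = 4 giving ≥ 5.)

|A +̂ A| = 6


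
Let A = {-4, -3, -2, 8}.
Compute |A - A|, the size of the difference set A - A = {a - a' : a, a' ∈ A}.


A - A = {a - a' : a, a' ∈ A}; |A| = 4.
Bounds: 2|A|-1 ≤ |A - A| ≤ |A|² - |A| + 1, i.e. 7 ≤ |A - A| ≤ 13.
Note: 0 ∈ A - A always (from a - a). The set is symmetric: if d ∈ A - A then -d ∈ A - A.
Enumerate nonzero differences d = a - a' with a > a' (then include -d):
Positive differences: {1, 2, 10, 11, 12}
Full difference set: {0} ∪ (positive diffs) ∪ (negative diffs).
|A - A| = 1 + 2·5 = 11 (matches direct enumeration: 11).

|A - A| = 11


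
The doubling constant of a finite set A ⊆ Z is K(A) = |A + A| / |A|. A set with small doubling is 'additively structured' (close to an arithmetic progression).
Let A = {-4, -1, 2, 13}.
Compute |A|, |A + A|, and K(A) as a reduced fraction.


|A| = 4.
Compute A + A by enumerating all 16 pairs.
A + A = {-8, -5, -2, 1, 4, 9, 12, 15, 26}, so |A + A| = 9.
K = |A + A| / |A| = 9/4 (already in lowest terms) ≈ 2.2500.
Reference: AP of size 4 gives K = 7/4 ≈ 1.7500; a fully generic set of size 4 gives K ≈ 2.5000.

|A| = 4, |A + A| = 9, K = 9/4.


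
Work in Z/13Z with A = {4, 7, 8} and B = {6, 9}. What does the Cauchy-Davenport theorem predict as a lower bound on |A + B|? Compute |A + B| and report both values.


Cauchy-Davenport: |A + B| ≥ min(p, |A| + |B| - 1) for A, B nonempty in Z/pZ.
|A| = 3, |B| = 2, p = 13.
CD lower bound = min(13, 3 + 2 - 1) = min(13, 4) = 4.
Compute A + B mod 13 directly:
a = 4: 4+6=10, 4+9=0
a = 7: 7+6=0, 7+9=3
a = 8: 8+6=1, 8+9=4
A + B = {0, 1, 3, 4, 10}, so |A + B| = 5.
Verify: 5 ≥ 4? Yes ✓.

CD lower bound = 4, actual |A + B| = 5.


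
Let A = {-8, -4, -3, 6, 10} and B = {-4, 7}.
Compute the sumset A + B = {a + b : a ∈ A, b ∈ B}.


A + B = {a + b : a ∈ A, b ∈ B}.
Enumerate all |A|·|B| = 5·2 = 10 pairs (a, b) and collect distinct sums.
a = -8: -8+-4=-12, -8+7=-1
a = -4: -4+-4=-8, -4+7=3
a = -3: -3+-4=-7, -3+7=4
a = 6: 6+-4=2, 6+7=13
a = 10: 10+-4=6, 10+7=17
Collecting distinct sums: A + B = {-12, -8, -7, -1, 2, 3, 4, 6, 13, 17}
|A + B| = 10

A + B = {-12, -8, -7, -1, 2, 3, 4, 6, 13, 17}


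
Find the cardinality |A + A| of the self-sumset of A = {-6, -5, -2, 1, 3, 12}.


A + A = {a + a' : a, a' ∈ A}; |A| = 6.
General bounds: 2|A| - 1 ≤ |A + A| ≤ |A|(|A|+1)/2, i.e. 11 ≤ |A + A| ≤ 21.
Lower bound 2|A|-1 is attained iff A is an arithmetic progression.
Enumerate sums a + a' for a ≤ a' (symmetric, so this suffices):
a = -6: -6+-6=-12, -6+-5=-11, -6+-2=-8, -6+1=-5, -6+3=-3, -6+12=6
a = -5: -5+-5=-10, -5+-2=-7, -5+1=-4, -5+3=-2, -5+12=7
a = -2: -2+-2=-4, -2+1=-1, -2+3=1, -2+12=10
a = 1: 1+1=2, 1+3=4, 1+12=13
a = 3: 3+3=6, 3+12=15
a = 12: 12+12=24
Distinct sums: {-12, -11, -10, -8, -7, -5, -4, -3, -2, -1, 1, 2, 4, 6, 7, 10, 13, 15, 24}
|A + A| = 19

|A + A| = 19


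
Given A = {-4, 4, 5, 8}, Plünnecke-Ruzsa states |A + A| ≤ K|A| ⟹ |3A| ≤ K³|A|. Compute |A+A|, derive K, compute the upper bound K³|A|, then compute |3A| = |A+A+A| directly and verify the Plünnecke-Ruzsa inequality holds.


|A| = 4.
Step 1: Compute A + A by enumerating all 16 pairs.
A + A = {-8, 0, 1, 4, 8, 9, 10, 12, 13, 16}, so |A + A| = 10.
Step 2: Doubling constant K = |A + A|/|A| = 10/4 = 10/4 ≈ 2.5000.
Step 3: Plünnecke-Ruzsa gives |3A| ≤ K³·|A| = (2.5000)³ · 4 ≈ 62.5000.
Step 4: Compute 3A = A + A + A directly by enumerating all triples (a,b,c) ∈ A³; |3A| = 19.
Step 5: Check 19 ≤ 62.5000? Yes ✓.

K = 10/4, Plünnecke-Ruzsa bound K³|A| ≈ 62.5000, |3A| = 19, inequality holds.


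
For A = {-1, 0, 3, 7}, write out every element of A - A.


A - A = {a - a' : a, a' ∈ A}.
Compute a - a' for each ordered pair (a, a'):
a = -1: -1--1=0, -1-0=-1, -1-3=-4, -1-7=-8
a = 0: 0--1=1, 0-0=0, 0-3=-3, 0-7=-7
a = 3: 3--1=4, 3-0=3, 3-3=0, 3-7=-4
a = 7: 7--1=8, 7-0=7, 7-3=4, 7-7=0
Collecting distinct values (and noting 0 appears from a-a):
A - A = {-8, -7, -4, -3, -1, 0, 1, 3, 4, 7, 8}
|A - A| = 11

A - A = {-8, -7, -4, -3, -1, 0, 1, 3, 4, 7, 8}


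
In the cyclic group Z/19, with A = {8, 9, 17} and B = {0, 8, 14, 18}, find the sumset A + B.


Work in Z/19Z: reduce every sum a + b modulo 19.
Enumerate all 12 pairs:
a = 8: 8+0=8, 8+8=16, 8+14=3, 8+18=7
a = 9: 9+0=9, 9+8=17, 9+14=4, 9+18=8
a = 17: 17+0=17, 17+8=6, 17+14=12, 17+18=16
Distinct residues collected: {3, 4, 6, 7, 8, 9, 12, 16, 17}
|A + B| = 9 (out of 19 total residues).

A + B = {3, 4, 6, 7, 8, 9, 12, 16, 17}


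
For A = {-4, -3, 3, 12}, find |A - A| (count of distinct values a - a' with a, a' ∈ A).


A - A = {a - a' : a, a' ∈ A}; |A| = 4.
Bounds: 2|A|-1 ≤ |A - A| ≤ |A|² - |A| + 1, i.e. 7 ≤ |A - A| ≤ 13.
Note: 0 ∈ A - A always (from a - a). The set is symmetric: if d ∈ A - A then -d ∈ A - A.
Enumerate nonzero differences d = a - a' with a > a' (then include -d):
Positive differences: {1, 6, 7, 9, 15, 16}
Full difference set: {0} ∪ (positive diffs) ∪ (negative diffs).
|A - A| = 1 + 2·6 = 13 (matches direct enumeration: 13).

|A - A| = 13


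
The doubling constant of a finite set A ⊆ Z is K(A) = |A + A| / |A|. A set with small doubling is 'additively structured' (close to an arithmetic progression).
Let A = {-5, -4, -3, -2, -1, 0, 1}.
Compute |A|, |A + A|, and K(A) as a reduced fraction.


|A| = 7.
Compute A + A by enumerating all 49 pairs.
A + A = {-10, -9, -8, -7, -6, -5, -4, -3, -2, -1, 0, 1, 2}, so |A + A| = 13.
K = |A + A| / |A| = 13/7 (already in lowest terms) ≈ 1.8571.
Reference: AP of size 7 gives K = 13/7 ≈ 1.8571; a fully generic set of size 7 gives K ≈ 4.0000.

|A| = 7, |A + A| = 13, K = 13/7.


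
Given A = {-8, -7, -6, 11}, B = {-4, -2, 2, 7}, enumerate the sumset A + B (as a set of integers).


A + B = {a + b : a ∈ A, b ∈ B}.
Enumerate all |A|·|B| = 4·4 = 16 pairs (a, b) and collect distinct sums.
a = -8: -8+-4=-12, -8+-2=-10, -8+2=-6, -8+7=-1
a = -7: -7+-4=-11, -7+-2=-9, -7+2=-5, -7+7=0
a = -6: -6+-4=-10, -6+-2=-8, -6+2=-4, -6+7=1
a = 11: 11+-4=7, 11+-2=9, 11+2=13, 11+7=18
Collecting distinct sums: A + B = {-12, -11, -10, -9, -8, -6, -5, -4, -1, 0, 1, 7, 9, 13, 18}
|A + B| = 15

A + B = {-12, -11, -10, -9, -8, -6, -5, -4, -1, 0, 1, 7, 9, 13, 18}


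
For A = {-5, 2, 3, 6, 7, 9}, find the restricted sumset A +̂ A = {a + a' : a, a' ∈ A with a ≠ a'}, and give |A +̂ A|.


Restricted sumset: A +̂ A = {a + a' : a ∈ A, a' ∈ A, a ≠ a'}.
Equivalently, take A + A and drop any sum 2a that is achievable ONLY as a + a for a ∈ A (i.e. sums representable only with equal summands).
Enumerate pairs (a, a') with a < a' (symmetric, so each unordered pair gives one sum; this covers all a ≠ a'):
  -5 + 2 = -3
  -5 + 3 = -2
  -5 + 6 = 1
  -5 + 7 = 2
  -5 + 9 = 4
  2 + 3 = 5
  2 + 6 = 8
  2 + 7 = 9
  2 + 9 = 11
  3 + 6 = 9
  3 + 7 = 10
  3 + 9 = 12
  6 + 7 = 13
  6 + 9 = 15
  7 + 9 = 16
Collected distinct sums: {-3, -2, 1, 2, 4, 5, 8, 9, 10, 11, 12, 13, 15, 16}
|A +̂ A| = 14
(Reference bound: |A +̂ A| ≥ 2|A| - 3 for |A| ≥ 2, with |A| = 6 giving ≥ 9.)

|A +̂ A| = 14


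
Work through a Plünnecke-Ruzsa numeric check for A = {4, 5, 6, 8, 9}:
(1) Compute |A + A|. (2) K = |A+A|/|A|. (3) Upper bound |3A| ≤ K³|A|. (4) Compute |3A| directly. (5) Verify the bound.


|A| = 5.
Step 1: Compute A + A by enumerating all 25 pairs.
A + A = {8, 9, 10, 11, 12, 13, 14, 15, 16, 17, 18}, so |A + A| = 11.
Step 2: Doubling constant K = |A + A|/|A| = 11/5 = 11/5 ≈ 2.2000.
Step 3: Plünnecke-Ruzsa gives |3A| ≤ K³·|A| = (2.2000)³ · 5 ≈ 53.2400.
Step 4: Compute 3A = A + A + A directly by enumerating all triples (a,b,c) ∈ A³; |3A| = 16.
Step 5: Check 16 ≤ 53.2400? Yes ✓.

K = 11/5, Plünnecke-Ruzsa bound K³|A| ≈ 53.2400, |3A| = 16, inequality holds.


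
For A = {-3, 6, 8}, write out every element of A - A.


A - A = {a - a' : a, a' ∈ A}.
Compute a - a' for each ordered pair (a, a'):
a = -3: -3--3=0, -3-6=-9, -3-8=-11
a = 6: 6--3=9, 6-6=0, 6-8=-2
a = 8: 8--3=11, 8-6=2, 8-8=0
Collecting distinct values (and noting 0 appears from a-a):
A - A = {-11, -9, -2, 0, 2, 9, 11}
|A - A| = 7

A - A = {-11, -9, -2, 0, 2, 9, 11}


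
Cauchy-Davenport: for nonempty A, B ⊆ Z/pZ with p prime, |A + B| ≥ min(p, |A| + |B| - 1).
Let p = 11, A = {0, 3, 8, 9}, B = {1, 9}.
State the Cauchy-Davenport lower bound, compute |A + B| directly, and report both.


Cauchy-Davenport: |A + B| ≥ min(p, |A| + |B| - 1) for A, B nonempty in Z/pZ.
|A| = 4, |B| = 2, p = 11.
CD lower bound = min(11, 4 + 2 - 1) = min(11, 5) = 5.
Compute A + B mod 11 directly:
a = 0: 0+1=1, 0+9=9
a = 3: 3+1=4, 3+9=1
a = 8: 8+1=9, 8+9=6
a = 9: 9+1=10, 9+9=7
A + B = {1, 4, 6, 7, 9, 10}, so |A + B| = 6.
Verify: 6 ≥ 5? Yes ✓.

CD lower bound = 5, actual |A + B| = 6.


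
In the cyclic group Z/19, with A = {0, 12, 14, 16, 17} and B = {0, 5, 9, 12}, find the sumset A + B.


Work in Z/19Z: reduce every sum a + b modulo 19.
Enumerate all 20 pairs:
a = 0: 0+0=0, 0+5=5, 0+9=9, 0+12=12
a = 12: 12+0=12, 12+5=17, 12+9=2, 12+12=5
a = 14: 14+0=14, 14+5=0, 14+9=4, 14+12=7
a = 16: 16+0=16, 16+5=2, 16+9=6, 16+12=9
a = 17: 17+0=17, 17+5=3, 17+9=7, 17+12=10
Distinct residues collected: {0, 2, 3, 4, 5, 6, 7, 9, 10, 12, 14, 16, 17}
|A + B| = 13 (out of 19 total residues).

A + B = {0, 2, 3, 4, 5, 6, 7, 9, 10, 12, 14, 16, 17}


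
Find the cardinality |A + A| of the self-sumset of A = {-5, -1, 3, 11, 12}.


A + A = {a + a' : a, a' ∈ A}; |A| = 5.
General bounds: 2|A| - 1 ≤ |A + A| ≤ |A|(|A|+1)/2, i.e. 9 ≤ |A + A| ≤ 15.
Lower bound 2|A|-1 is attained iff A is an arithmetic progression.
Enumerate sums a + a' for a ≤ a' (symmetric, so this suffices):
a = -5: -5+-5=-10, -5+-1=-6, -5+3=-2, -5+11=6, -5+12=7
a = -1: -1+-1=-2, -1+3=2, -1+11=10, -1+12=11
a = 3: 3+3=6, 3+11=14, 3+12=15
a = 11: 11+11=22, 11+12=23
a = 12: 12+12=24
Distinct sums: {-10, -6, -2, 2, 6, 7, 10, 11, 14, 15, 22, 23, 24}
|A + A| = 13

|A + A| = 13


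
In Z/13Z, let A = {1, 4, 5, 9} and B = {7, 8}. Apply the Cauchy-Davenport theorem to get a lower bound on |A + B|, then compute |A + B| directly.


Cauchy-Davenport: |A + B| ≥ min(p, |A| + |B| - 1) for A, B nonempty in Z/pZ.
|A| = 4, |B| = 2, p = 13.
CD lower bound = min(13, 4 + 2 - 1) = min(13, 5) = 5.
Compute A + B mod 13 directly:
a = 1: 1+7=8, 1+8=9
a = 4: 4+7=11, 4+8=12
a = 5: 5+7=12, 5+8=0
a = 9: 9+7=3, 9+8=4
A + B = {0, 3, 4, 8, 9, 11, 12}, so |A + B| = 7.
Verify: 7 ≥ 5? Yes ✓.

CD lower bound = 5, actual |A + B| = 7.


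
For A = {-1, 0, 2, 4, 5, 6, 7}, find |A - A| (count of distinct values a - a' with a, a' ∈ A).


A - A = {a - a' : a, a' ∈ A}; |A| = 7.
Bounds: 2|A|-1 ≤ |A - A| ≤ |A|² - |A| + 1, i.e. 13 ≤ |A - A| ≤ 43.
Note: 0 ∈ A - A always (from a - a). The set is symmetric: if d ∈ A - A then -d ∈ A - A.
Enumerate nonzero differences d = a - a' with a > a' (then include -d):
Positive differences: {1, 2, 3, 4, 5, 6, 7, 8}
Full difference set: {0} ∪ (positive diffs) ∪ (negative diffs).
|A - A| = 1 + 2·8 = 17 (matches direct enumeration: 17).

|A - A| = 17


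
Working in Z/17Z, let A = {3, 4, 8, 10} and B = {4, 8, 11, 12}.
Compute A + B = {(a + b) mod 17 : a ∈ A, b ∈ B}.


Work in Z/17Z: reduce every sum a + b modulo 17.
Enumerate all 16 pairs:
a = 3: 3+4=7, 3+8=11, 3+11=14, 3+12=15
a = 4: 4+4=8, 4+8=12, 4+11=15, 4+12=16
a = 8: 8+4=12, 8+8=16, 8+11=2, 8+12=3
a = 10: 10+4=14, 10+8=1, 10+11=4, 10+12=5
Distinct residues collected: {1, 2, 3, 4, 5, 7, 8, 11, 12, 14, 15, 16}
|A + B| = 12 (out of 17 total residues).

A + B = {1, 2, 3, 4, 5, 7, 8, 11, 12, 14, 15, 16}


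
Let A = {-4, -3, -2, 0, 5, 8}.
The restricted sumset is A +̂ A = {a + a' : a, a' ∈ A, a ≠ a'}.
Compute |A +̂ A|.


Restricted sumset: A +̂ A = {a + a' : a ∈ A, a' ∈ A, a ≠ a'}.
Equivalently, take A + A and drop any sum 2a that is achievable ONLY as a + a for a ∈ A (i.e. sums representable only with equal summands).
Enumerate pairs (a, a') with a < a' (symmetric, so each unordered pair gives one sum; this covers all a ≠ a'):
  -4 + -3 = -7
  -4 + -2 = -6
  -4 + 0 = -4
  -4 + 5 = 1
  -4 + 8 = 4
  -3 + -2 = -5
  -3 + 0 = -3
  -3 + 5 = 2
  -3 + 8 = 5
  -2 + 0 = -2
  -2 + 5 = 3
  -2 + 8 = 6
  0 + 5 = 5
  0 + 8 = 8
  5 + 8 = 13
Collected distinct sums: {-7, -6, -5, -4, -3, -2, 1, 2, 3, 4, 5, 6, 8, 13}
|A +̂ A| = 14
(Reference bound: |A +̂ A| ≥ 2|A| - 3 for |A| ≥ 2, with |A| = 6 giving ≥ 9.)

|A +̂ A| = 14


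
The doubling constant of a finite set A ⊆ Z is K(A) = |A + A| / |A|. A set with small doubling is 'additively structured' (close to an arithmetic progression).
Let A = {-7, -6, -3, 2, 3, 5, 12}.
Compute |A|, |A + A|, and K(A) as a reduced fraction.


|A| = 7.
Compute A + A by enumerating all 49 pairs.
A + A = {-14, -13, -12, -10, -9, -6, -5, -4, -3, -2, -1, 0, 2, 4, 5, 6, 7, 8, 9, 10, 14, 15, 17, 24}, so |A + A| = 24.
K = |A + A| / |A| = 24/7 (already in lowest terms) ≈ 3.4286.
Reference: AP of size 7 gives K = 13/7 ≈ 1.8571; a fully generic set of size 7 gives K ≈ 4.0000.

|A| = 7, |A + A| = 24, K = 24/7.


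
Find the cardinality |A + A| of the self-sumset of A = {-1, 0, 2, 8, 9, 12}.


A + A = {a + a' : a, a' ∈ A}; |A| = 6.
General bounds: 2|A| - 1 ≤ |A + A| ≤ |A|(|A|+1)/2, i.e. 11 ≤ |A + A| ≤ 21.
Lower bound 2|A|-1 is attained iff A is an arithmetic progression.
Enumerate sums a + a' for a ≤ a' (symmetric, so this suffices):
a = -1: -1+-1=-2, -1+0=-1, -1+2=1, -1+8=7, -1+9=8, -1+12=11
a = 0: 0+0=0, 0+2=2, 0+8=8, 0+9=9, 0+12=12
a = 2: 2+2=4, 2+8=10, 2+9=11, 2+12=14
a = 8: 8+8=16, 8+9=17, 8+12=20
a = 9: 9+9=18, 9+12=21
a = 12: 12+12=24
Distinct sums: {-2, -1, 0, 1, 2, 4, 7, 8, 9, 10, 11, 12, 14, 16, 17, 18, 20, 21, 24}
|A + A| = 19

|A + A| = 19


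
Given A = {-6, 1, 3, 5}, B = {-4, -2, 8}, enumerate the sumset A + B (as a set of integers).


A + B = {a + b : a ∈ A, b ∈ B}.
Enumerate all |A|·|B| = 4·3 = 12 pairs (a, b) and collect distinct sums.
a = -6: -6+-4=-10, -6+-2=-8, -6+8=2
a = 1: 1+-4=-3, 1+-2=-1, 1+8=9
a = 3: 3+-4=-1, 3+-2=1, 3+8=11
a = 5: 5+-4=1, 5+-2=3, 5+8=13
Collecting distinct sums: A + B = {-10, -8, -3, -1, 1, 2, 3, 9, 11, 13}
|A + B| = 10

A + B = {-10, -8, -3, -1, 1, 2, 3, 9, 11, 13}


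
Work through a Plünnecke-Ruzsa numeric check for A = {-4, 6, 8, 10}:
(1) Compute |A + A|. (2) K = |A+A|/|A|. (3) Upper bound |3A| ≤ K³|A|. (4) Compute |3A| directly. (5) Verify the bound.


|A| = 4.
Step 1: Compute A + A by enumerating all 16 pairs.
A + A = {-8, 2, 4, 6, 12, 14, 16, 18, 20}, so |A + A| = 9.
Step 2: Doubling constant K = |A + A|/|A| = 9/4 = 9/4 ≈ 2.2500.
Step 3: Plünnecke-Ruzsa gives |3A| ≤ K³·|A| = (2.2500)³ · 4 ≈ 45.5625.
Step 4: Compute 3A = A + A + A directly by enumerating all triples (a,b,c) ∈ A³; |3A| = 16.
Step 5: Check 16 ≤ 45.5625? Yes ✓.

K = 9/4, Plünnecke-Ruzsa bound K³|A| ≈ 45.5625, |3A| = 16, inequality holds.


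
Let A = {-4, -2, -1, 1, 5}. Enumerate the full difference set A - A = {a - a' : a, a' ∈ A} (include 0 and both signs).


A - A = {a - a' : a, a' ∈ A}.
Compute a - a' for each ordered pair (a, a'):
a = -4: -4--4=0, -4--2=-2, -4--1=-3, -4-1=-5, -4-5=-9
a = -2: -2--4=2, -2--2=0, -2--1=-1, -2-1=-3, -2-5=-7
a = -1: -1--4=3, -1--2=1, -1--1=0, -1-1=-2, -1-5=-6
a = 1: 1--4=5, 1--2=3, 1--1=2, 1-1=0, 1-5=-4
a = 5: 5--4=9, 5--2=7, 5--1=6, 5-1=4, 5-5=0
Collecting distinct values (and noting 0 appears from a-a):
A - A = {-9, -7, -6, -5, -4, -3, -2, -1, 0, 1, 2, 3, 4, 5, 6, 7, 9}
|A - A| = 17

A - A = {-9, -7, -6, -5, -4, -3, -2, -1, 0, 1, 2, 3, 4, 5, 6, 7, 9}


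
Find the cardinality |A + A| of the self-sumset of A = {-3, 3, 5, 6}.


A + A = {a + a' : a, a' ∈ A}; |A| = 4.
General bounds: 2|A| - 1 ≤ |A + A| ≤ |A|(|A|+1)/2, i.e. 7 ≤ |A + A| ≤ 10.
Lower bound 2|A|-1 is attained iff A is an arithmetic progression.
Enumerate sums a + a' for a ≤ a' (symmetric, so this suffices):
a = -3: -3+-3=-6, -3+3=0, -3+5=2, -3+6=3
a = 3: 3+3=6, 3+5=8, 3+6=9
a = 5: 5+5=10, 5+6=11
a = 6: 6+6=12
Distinct sums: {-6, 0, 2, 3, 6, 8, 9, 10, 11, 12}
|A + A| = 10

|A + A| = 10


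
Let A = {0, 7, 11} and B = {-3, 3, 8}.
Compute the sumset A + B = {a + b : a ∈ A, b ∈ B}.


A + B = {a + b : a ∈ A, b ∈ B}.
Enumerate all |A|·|B| = 3·3 = 9 pairs (a, b) and collect distinct sums.
a = 0: 0+-3=-3, 0+3=3, 0+8=8
a = 7: 7+-3=4, 7+3=10, 7+8=15
a = 11: 11+-3=8, 11+3=14, 11+8=19
Collecting distinct sums: A + B = {-3, 3, 4, 8, 10, 14, 15, 19}
|A + B| = 8

A + B = {-3, 3, 4, 8, 10, 14, 15, 19}


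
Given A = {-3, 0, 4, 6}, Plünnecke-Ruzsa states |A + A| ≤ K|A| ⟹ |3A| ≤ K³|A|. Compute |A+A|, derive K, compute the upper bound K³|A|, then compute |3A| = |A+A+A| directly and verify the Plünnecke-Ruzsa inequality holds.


|A| = 4.
Step 1: Compute A + A by enumerating all 16 pairs.
A + A = {-6, -3, 0, 1, 3, 4, 6, 8, 10, 12}, so |A + A| = 10.
Step 2: Doubling constant K = |A + A|/|A| = 10/4 = 10/4 ≈ 2.5000.
Step 3: Plünnecke-Ruzsa gives |3A| ≤ K³·|A| = (2.5000)³ · 4 ≈ 62.5000.
Step 4: Compute 3A = A + A + A directly by enumerating all triples (a,b,c) ∈ A³; |3A| = 18.
Step 5: Check 18 ≤ 62.5000? Yes ✓.

K = 10/4, Plünnecke-Ruzsa bound K³|A| ≈ 62.5000, |3A| = 18, inequality holds.


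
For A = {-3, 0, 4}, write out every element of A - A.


A - A = {a - a' : a, a' ∈ A}.
Compute a - a' for each ordered pair (a, a'):
a = -3: -3--3=0, -3-0=-3, -3-4=-7
a = 0: 0--3=3, 0-0=0, 0-4=-4
a = 4: 4--3=7, 4-0=4, 4-4=0
Collecting distinct values (and noting 0 appears from a-a):
A - A = {-7, -4, -3, 0, 3, 4, 7}
|A - A| = 7

A - A = {-7, -4, -3, 0, 3, 4, 7}


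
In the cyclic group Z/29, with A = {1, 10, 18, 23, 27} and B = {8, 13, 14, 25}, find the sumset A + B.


Work in Z/29Z: reduce every sum a + b modulo 29.
Enumerate all 20 pairs:
a = 1: 1+8=9, 1+13=14, 1+14=15, 1+25=26
a = 10: 10+8=18, 10+13=23, 10+14=24, 10+25=6
a = 18: 18+8=26, 18+13=2, 18+14=3, 18+25=14
a = 23: 23+8=2, 23+13=7, 23+14=8, 23+25=19
a = 27: 27+8=6, 27+13=11, 27+14=12, 27+25=23
Distinct residues collected: {2, 3, 6, 7, 8, 9, 11, 12, 14, 15, 18, 19, 23, 24, 26}
|A + B| = 15 (out of 29 total residues).

A + B = {2, 3, 6, 7, 8, 9, 11, 12, 14, 15, 18, 19, 23, 24, 26}


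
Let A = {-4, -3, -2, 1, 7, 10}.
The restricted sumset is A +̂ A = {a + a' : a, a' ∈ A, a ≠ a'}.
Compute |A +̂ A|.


Restricted sumset: A +̂ A = {a + a' : a ∈ A, a' ∈ A, a ≠ a'}.
Equivalently, take A + A and drop any sum 2a that is achievable ONLY as a + a for a ∈ A (i.e. sums representable only with equal summands).
Enumerate pairs (a, a') with a < a' (symmetric, so each unordered pair gives one sum; this covers all a ≠ a'):
  -4 + -3 = -7
  -4 + -2 = -6
  -4 + 1 = -3
  -4 + 7 = 3
  -4 + 10 = 6
  -3 + -2 = -5
  -3 + 1 = -2
  -3 + 7 = 4
  -3 + 10 = 7
  -2 + 1 = -1
  -2 + 7 = 5
  -2 + 10 = 8
  1 + 7 = 8
  1 + 10 = 11
  7 + 10 = 17
Collected distinct sums: {-7, -6, -5, -3, -2, -1, 3, 4, 5, 6, 7, 8, 11, 17}
|A +̂ A| = 14
(Reference bound: |A +̂ A| ≥ 2|A| - 3 for |A| ≥ 2, with |A| = 6 giving ≥ 9.)

|A +̂ A| = 14


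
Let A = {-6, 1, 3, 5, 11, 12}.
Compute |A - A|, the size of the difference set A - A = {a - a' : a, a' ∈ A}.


A - A = {a - a' : a, a' ∈ A}; |A| = 6.
Bounds: 2|A|-1 ≤ |A - A| ≤ |A|² - |A| + 1, i.e. 11 ≤ |A - A| ≤ 31.
Note: 0 ∈ A - A always (from a - a). The set is symmetric: if d ∈ A - A then -d ∈ A - A.
Enumerate nonzero differences d = a - a' with a > a' (then include -d):
Positive differences: {1, 2, 4, 6, 7, 8, 9, 10, 11, 17, 18}
Full difference set: {0} ∪ (positive diffs) ∪ (negative diffs).
|A - A| = 1 + 2·11 = 23 (matches direct enumeration: 23).

|A - A| = 23


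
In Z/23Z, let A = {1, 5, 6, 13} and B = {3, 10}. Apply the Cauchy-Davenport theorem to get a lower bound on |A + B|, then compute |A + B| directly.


Cauchy-Davenport: |A + B| ≥ min(p, |A| + |B| - 1) for A, B nonempty in Z/pZ.
|A| = 4, |B| = 2, p = 23.
CD lower bound = min(23, 4 + 2 - 1) = min(23, 5) = 5.
Compute A + B mod 23 directly:
a = 1: 1+3=4, 1+10=11
a = 5: 5+3=8, 5+10=15
a = 6: 6+3=9, 6+10=16
a = 13: 13+3=16, 13+10=0
A + B = {0, 4, 8, 9, 11, 15, 16}, so |A + B| = 7.
Verify: 7 ≥ 5? Yes ✓.

CD lower bound = 5, actual |A + B| = 7.


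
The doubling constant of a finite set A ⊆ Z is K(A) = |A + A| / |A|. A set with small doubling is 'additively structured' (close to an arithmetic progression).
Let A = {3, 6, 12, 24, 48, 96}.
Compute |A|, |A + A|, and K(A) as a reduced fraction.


|A| = 6.
Compute A + A by enumerating all 36 pairs.
A + A = {6, 9, 12, 15, 18, 24, 27, 30, 36, 48, 51, 54, 60, 72, 96, 99, 102, 108, 120, 144, 192}, so |A + A| = 21.
K = |A + A| / |A| = 21/6 = 7/2 ≈ 3.5000.
Reference: AP of size 6 gives K = 11/6 ≈ 1.8333; a fully generic set of size 6 gives K ≈ 3.5000.

|A| = 6, |A + A| = 21, K = 21/6 = 7/2.


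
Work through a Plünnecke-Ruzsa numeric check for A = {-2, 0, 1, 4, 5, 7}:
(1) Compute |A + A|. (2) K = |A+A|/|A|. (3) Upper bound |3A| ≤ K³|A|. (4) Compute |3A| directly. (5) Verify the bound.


|A| = 6.
Step 1: Compute A + A by enumerating all 36 pairs.
A + A = {-4, -2, -1, 0, 1, 2, 3, 4, 5, 6, 7, 8, 9, 10, 11, 12, 14}, so |A + A| = 17.
Step 2: Doubling constant K = |A + A|/|A| = 17/6 = 17/6 ≈ 2.8333.
Step 3: Plünnecke-Ruzsa gives |3A| ≤ K³·|A| = (2.8333)³ · 6 ≈ 136.4722.
Step 4: Compute 3A = A + A + A directly by enumerating all triples (a,b,c) ∈ A³; |3A| = 26.
Step 5: Check 26 ≤ 136.4722? Yes ✓.

K = 17/6, Plünnecke-Ruzsa bound K³|A| ≈ 136.4722, |3A| = 26, inequality holds.


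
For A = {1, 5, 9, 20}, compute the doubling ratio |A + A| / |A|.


|A| = 4.
Compute A + A by enumerating all 16 pairs.
A + A = {2, 6, 10, 14, 18, 21, 25, 29, 40}, so |A + A| = 9.
K = |A + A| / |A| = 9/4 (already in lowest terms) ≈ 2.2500.
Reference: AP of size 4 gives K = 7/4 ≈ 1.7500; a fully generic set of size 4 gives K ≈ 2.5000.

|A| = 4, |A + A| = 9, K = 9/4.


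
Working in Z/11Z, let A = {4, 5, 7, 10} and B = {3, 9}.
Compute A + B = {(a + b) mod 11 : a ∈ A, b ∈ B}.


Work in Z/11Z: reduce every sum a + b modulo 11.
Enumerate all 8 pairs:
a = 4: 4+3=7, 4+9=2
a = 5: 5+3=8, 5+9=3
a = 7: 7+3=10, 7+9=5
a = 10: 10+3=2, 10+9=8
Distinct residues collected: {2, 3, 5, 7, 8, 10}
|A + B| = 6 (out of 11 total residues).

A + B = {2, 3, 5, 7, 8, 10}


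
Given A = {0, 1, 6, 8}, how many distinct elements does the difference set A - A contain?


A - A = {a - a' : a, a' ∈ A}; |A| = 4.
Bounds: 2|A|-1 ≤ |A - A| ≤ |A|² - |A| + 1, i.e. 7 ≤ |A - A| ≤ 13.
Note: 0 ∈ A - A always (from a - a). The set is symmetric: if d ∈ A - A then -d ∈ A - A.
Enumerate nonzero differences d = a - a' with a > a' (then include -d):
Positive differences: {1, 2, 5, 6, 7, 8}
Full difference set: {0} ∪ (positive diffs) ∪ (negative diffs).
|A - A| = 1 + 2·6 = 13 (matches direct enumeration: 13).

|A - A| = 13


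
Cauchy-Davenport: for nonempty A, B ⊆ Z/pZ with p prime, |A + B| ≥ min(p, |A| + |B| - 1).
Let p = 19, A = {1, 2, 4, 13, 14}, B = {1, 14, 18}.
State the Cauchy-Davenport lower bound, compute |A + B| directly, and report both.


Cauchy-Davenport: |A + B| ≥ min(p, |A| + |B| - 1) for A, B nonempty in Z/pZ.
|A| = 5, |B| = 3, p = 19.
CD lower bound = min(19, 5 + 3 - 1) = min(19, 7) = 7.
Compute A + B mod 19 directly:
a = 1: 1+1=2, 1+14=15, 1+18=0
a = 2: 2+1=3, 2+14=16, 2+18=1
a = 4: 4+1=5, 4+14=18, 4+18=3
a = 13: 13+1=14, 13+14=8, 13+18=12
a = 14: 14+1=15, 14+14=9, 14+18=13
A + B = {0, 1, 2, 3, 5, 8, 9, 12, 13, 14, 15, 16, 18}, so |A + B| = 13.
Verify: 13 ≥ 7? Yes ✓.

CD lower bound = 7, actual |A + B| = 13.


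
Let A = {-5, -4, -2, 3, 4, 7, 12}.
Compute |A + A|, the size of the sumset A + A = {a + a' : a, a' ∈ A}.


A + A = {a + a' : a, a' ∈ A}; |A| = 7.
General bounds: 2|A| - 1 ≤ |A + A| ≤ |A|(|A|+1)/2, i.e. 13 ≤ |A + A| ≤ 28.
Lower bound 2|A|-1 is attained iff A is an arithmetic progression.
Enumerate sums a + a' for a ≤ a' (symmetric, so this suffices):
a = -5: -5+-5=-10, -5+-4=-9, -5+-2=-7, -5+3=-2, -5+4=-1, -5+7=2, -5+12=7
a = -4: -4+-4=-8, -4+-2=-6, -4+3=-1, -4+4=0, -4+7=3, -4+12=8
a = -2: -2+-2=-4, -2+3=1, -2+4=2, -2+7=5, -2+12=10
a = 3: 3+3=6, 3+4=7, 3+7=10, 3+12=15
a = 4: 4+4=8, 4+7=11, 4+12=16
a = 7: 7+7=14, 7+12=19
a = 12: 12+12=24
Distinct sums: {-10, -9, -8, -7, -6, -4, -2, -1, 0, 1, 2, 3, 5, 6, 7, 8, 10, 11, 14, 15, 16, 19, 24}
|A + A| = 23

|A + A| = 23


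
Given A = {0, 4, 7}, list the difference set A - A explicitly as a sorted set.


A - A = {a - a' : a, a' ∈ A}.
Compute a - a' for each ordered pair (a, a'):
a = 0: 0-0=0, 0-4=-4, 0-7=-7
a = 4: 4-0=4, 4-4=0, 4-7=-3
a = 7: 7-0=7, 7-4=3, 7-7=0
Collecting distinct values (and noting 0 appears from a-a):
A - A = {-7, -4, -3, 0, 3, 4, 7}
|A - A| = 7

A - A = {-7, -4, -3, 0, 3, 4, 7}


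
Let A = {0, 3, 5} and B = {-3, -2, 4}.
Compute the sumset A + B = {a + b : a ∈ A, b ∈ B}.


A + B = {a + b : a ∈ A, b ∈ B}.
Enumerate all |A|·|B| = 3·3 = 9 pairs (a, b) and collect distinct sums.
a = 0: 0+-3=-3, 0+-2=-2, 0+4=4
a = 3: 3+-3=0, 3+-2=1, 3+4=7
a = 5: 5+-3=2, 5+-2=3, 5+4=9
Collecting distinct sums: A + B = {-3, -2, 0, 1, 2, 3, 4, 7, 9}
|A + B| = 9

A + B = {-3, -2, 0, 1, 2, 3, 4, 7, 9}


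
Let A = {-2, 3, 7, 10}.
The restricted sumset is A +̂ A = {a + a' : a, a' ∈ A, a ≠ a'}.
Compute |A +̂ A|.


Restricted sumset: A +̂ A = {a + a' : a ∈ A, a' ∈ A, a ≠ a'}.
Equivalently, take A + A and drop any sum 2a that is achievable ONLY as a + a for a ∈ A (i.e. sums representable only with equal summands).
Enumerate pairs (a, a') with a < a' (symmetric, so each unordered pair gives one sum; this covers all a ≠ a'):
  -2 + 3 = 1
  -2 + 7 = 5
  -2 + 10 = 8
  3 + 7 = 10
  3 + 10 = 13
  7 + 10 = 17
Collected distinct sums: {1, 5, 8, 10, 13, 17}
|A +̂ A| = 6
(Reference bound: |A +̂ A| ≥ 2|A| - 3 for |A| ≥ 2, with |A| = 4 giving ≥ 5.)

|A +̂ A| = 6
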